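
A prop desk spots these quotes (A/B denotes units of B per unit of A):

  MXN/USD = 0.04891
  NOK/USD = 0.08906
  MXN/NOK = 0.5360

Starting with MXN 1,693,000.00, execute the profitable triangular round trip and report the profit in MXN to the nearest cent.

Profit: MXN 41,631.15

Profitable loop is MXN → USD → NOK → MXN:
MXN 1,693,000.00 × 0.04891 = USD 82,804.63
USD 82,804.63 ÷ 0.08906 = NOK 929,762.30
NOK 929,762.30 ÷ 0.5360 = MXN 1,734,631.15
Profit = MXN 1,734,631.15 − MXN 1,693,000.00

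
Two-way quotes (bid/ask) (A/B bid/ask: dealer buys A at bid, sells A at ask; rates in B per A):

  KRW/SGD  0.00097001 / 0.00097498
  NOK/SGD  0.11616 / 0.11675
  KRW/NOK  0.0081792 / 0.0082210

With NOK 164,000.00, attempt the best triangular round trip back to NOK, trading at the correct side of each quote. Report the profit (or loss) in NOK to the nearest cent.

Best loop NOK → KRW → SGD → NOK:
NOK 164,000.00 ÷ 0.0082210 (buy KRW at ask) = KRW 19,948,911
KRW 19,948,911 × 0.00097001 (sell KRW at bid) = SGD 19,350.64
SGD 19,350.64 ÷ 0.11675 (buy NOK at ask) = NOK 165,744.27

Net profit: NOK 1,744.27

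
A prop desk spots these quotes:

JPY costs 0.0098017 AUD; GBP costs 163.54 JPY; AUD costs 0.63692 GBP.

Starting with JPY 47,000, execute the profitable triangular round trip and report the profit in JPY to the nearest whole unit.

Profit: JPY 985

Profitable loop is JPY → AUD → GBP → JPY:
JPY 47,000 × 0.0098017 = AUD 460.68
AUD 460.68 × 0.63692 = GBP 293.42
GBP 293.42 × 163.54 = JPY 47,985
Profit = JPY 47,985 − JPY 47,000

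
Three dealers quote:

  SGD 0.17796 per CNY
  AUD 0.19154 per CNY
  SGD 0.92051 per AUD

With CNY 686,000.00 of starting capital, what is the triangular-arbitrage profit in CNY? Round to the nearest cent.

Profitable loop is CNY → SGD → AUD → CNY:
CNY 686,000.00 × 0.17796 = SGD 122,080.56
SGD 122,080.56 ÷ 0.92051 = AUD 132,622.74
AUD 132,622.74 ÷ 0.19154 = CNY 692,402.33
Profit = CNY 692,402.33 − CNY 686,000.00

Profit: CNY 6,402.33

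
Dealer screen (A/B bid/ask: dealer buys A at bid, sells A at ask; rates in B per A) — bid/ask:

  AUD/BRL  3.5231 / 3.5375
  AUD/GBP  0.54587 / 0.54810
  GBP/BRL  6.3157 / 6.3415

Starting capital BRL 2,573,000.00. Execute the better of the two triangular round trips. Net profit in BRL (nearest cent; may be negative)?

Best loop BRL → GBP → AUD → BRL:
BRL 2,573,000.00 ÷ 6.3415 (buy GBP at ask) = GBP 405,739.97
GBP 405,739.97 ÷ 0.54810 (buy AUD at ask) = AUD 740,266.31
AUD 740,266.31 × 3.5231 (sell AUD at bid) = BRL 2,608,032.25

Net profit: BRL 35,032.25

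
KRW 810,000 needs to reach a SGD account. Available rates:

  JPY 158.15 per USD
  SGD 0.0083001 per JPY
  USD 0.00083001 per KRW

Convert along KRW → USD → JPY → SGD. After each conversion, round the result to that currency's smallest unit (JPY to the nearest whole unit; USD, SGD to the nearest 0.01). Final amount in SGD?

KRW 810,000 × 0.00083001 = USD 672.31
USD 672.31 × 158.15 = JPY 106,326
JPY 106,326 × 0.0083001 = SGD 882.52

SGD 882.52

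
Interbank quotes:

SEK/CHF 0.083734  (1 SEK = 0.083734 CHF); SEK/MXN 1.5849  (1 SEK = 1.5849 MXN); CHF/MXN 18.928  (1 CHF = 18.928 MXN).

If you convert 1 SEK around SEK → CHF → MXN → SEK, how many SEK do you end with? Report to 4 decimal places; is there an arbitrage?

1.0000 (no arbitrage)

Around SEK → CHF → MXN → SEK: 1 × 0.083734 × 18.928 ÷ 1.5849 = 1.000011
Product ≈ 1 (deviation 0.001%, within rounding noise).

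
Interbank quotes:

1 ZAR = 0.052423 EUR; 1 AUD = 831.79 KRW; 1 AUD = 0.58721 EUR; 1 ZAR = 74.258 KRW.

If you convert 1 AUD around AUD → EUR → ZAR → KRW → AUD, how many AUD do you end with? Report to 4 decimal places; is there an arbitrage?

1.0000 (no arbitrage)

Around AUD → EUR → ZAR → KRW → AUD: 1 × 0.58721 ÷ 0.052423 × 74.258 ÷ 831.79 = 1.000003
Product ≈ 1 (deviation 0.000%, within rounding noise).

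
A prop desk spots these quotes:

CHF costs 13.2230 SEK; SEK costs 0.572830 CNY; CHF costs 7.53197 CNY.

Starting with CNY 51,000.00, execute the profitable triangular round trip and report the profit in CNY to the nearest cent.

Profit: CNY 288.19

Profitable loop is CNY → CHF → SEK → CNY:
CNY 51,000.00 ÷ 7.53197 = CHF 6,771.14
CHF 6,771.14 × 13.2230 = SEK 89,534.74
SEK 89,534.74 × 0.572830 = CNY 51,288.19
Profit = CNY 51,288.19 − CNY 51,000.00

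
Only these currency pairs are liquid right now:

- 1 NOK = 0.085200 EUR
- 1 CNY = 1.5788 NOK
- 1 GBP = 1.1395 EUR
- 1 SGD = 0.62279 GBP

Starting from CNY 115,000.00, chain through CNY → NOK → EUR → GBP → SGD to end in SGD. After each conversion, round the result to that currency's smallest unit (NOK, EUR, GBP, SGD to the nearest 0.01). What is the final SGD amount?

SGD 21,797.59

CNY 115,000.00 × 1.5788 = NOK 181,562.00
NOK 181,562.00 × 0.085200 = EUR 15,469.08
EUR 15,469.08 ÷ 1.1395 = GBP 13,575.32
GBP 13,575.32 ÷ 0.62279 = SGD 21,797.59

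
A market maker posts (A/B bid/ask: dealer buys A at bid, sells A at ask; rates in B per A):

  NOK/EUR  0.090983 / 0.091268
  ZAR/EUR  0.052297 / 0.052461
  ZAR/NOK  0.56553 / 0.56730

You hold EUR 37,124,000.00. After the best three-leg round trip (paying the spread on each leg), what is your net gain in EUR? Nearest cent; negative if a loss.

Net profit: EUR 373,319.49

Best loop EUR → NOK → ZAR → EUR:
EUR 37,124,000.00 ÷ 0.091268 (buy NOK at ask) = NOK 406,758,118.95
NOK 406,758,118.95 ÷ 0.56730 (buy ZAR at ask) = ZAR 717,007,084.34
ZAR 717,007,084.34 × 0.052297 (sell ZAR at bid) = EUR 37,497,319.49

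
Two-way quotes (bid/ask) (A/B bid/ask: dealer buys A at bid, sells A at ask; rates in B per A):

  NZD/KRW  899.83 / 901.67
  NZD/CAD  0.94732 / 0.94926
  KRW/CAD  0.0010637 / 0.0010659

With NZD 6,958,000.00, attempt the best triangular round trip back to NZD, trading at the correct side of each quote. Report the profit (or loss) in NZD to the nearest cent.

Best loop NZD → KRW → CAD → NZD:
NZD 6,958,000.00 × 899.83 (sell NZD at bid) = KRW 6,261,017,140
KRW 6,261,017,140 × 0.0010637 (sell KRW at bid) = CAD 6,659,843.93
CAD 6,659,843.93 ÷ 0.94926 (buy NZD at ask) = NZD 7,015,826.99

Net profit: NZD 57,826.99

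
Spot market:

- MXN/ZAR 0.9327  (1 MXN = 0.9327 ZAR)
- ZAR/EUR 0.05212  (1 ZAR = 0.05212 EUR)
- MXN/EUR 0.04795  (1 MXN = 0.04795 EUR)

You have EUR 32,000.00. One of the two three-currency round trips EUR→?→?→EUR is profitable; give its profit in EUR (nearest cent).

Profit: EUR 442.01

Profitable loop is EUR → MXN → ZAR → EUR:
EUR 32,000.00 ÷ 0.04795 = MXN 667,361.84
MXN 667,361.84 × 0.9327 = ZAR 622,448.38
ZAR 622,448.38 × 0.05212 = EUR 32,442.01
Profit = EUR 32,442.01 − EUR 32,000.00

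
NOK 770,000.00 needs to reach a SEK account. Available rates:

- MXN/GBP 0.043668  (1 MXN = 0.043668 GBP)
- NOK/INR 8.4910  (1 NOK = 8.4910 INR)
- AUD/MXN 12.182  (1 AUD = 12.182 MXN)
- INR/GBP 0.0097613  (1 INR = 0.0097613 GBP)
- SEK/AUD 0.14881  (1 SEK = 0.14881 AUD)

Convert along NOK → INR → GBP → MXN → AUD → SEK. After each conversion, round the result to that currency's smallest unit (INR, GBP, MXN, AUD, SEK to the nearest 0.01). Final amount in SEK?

NOK 770,000.00 × 8.4910 = INR 6,538,070.00
INR 6,538,070.00 × 0.0097613 = GBP 63,820.06
GBP 63,820.06 ÷ 0.043668 = MXN 1,461,483.47
MXN 1,461,483.47 ÷ 12.182 = AUD 119,970.73
AUD 119,970.73 ÷ 0.14881 = SEK 806,200.73

SEK 806,200.73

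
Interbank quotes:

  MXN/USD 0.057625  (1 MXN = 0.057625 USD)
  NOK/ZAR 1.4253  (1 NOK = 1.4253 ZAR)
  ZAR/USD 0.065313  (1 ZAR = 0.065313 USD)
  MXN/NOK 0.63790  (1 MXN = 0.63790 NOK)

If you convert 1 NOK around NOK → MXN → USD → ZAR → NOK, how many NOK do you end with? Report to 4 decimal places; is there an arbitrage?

Around NOK → MXN → USD → ZAR → NOK: 1 ÷ 0.63790 × 0.057625 ÷ 0.065313 ÷ 1.4253 = 0.970404
Product < 1; profitable direction is NOK → ZAR → USD → MXN → NOK.

0.9704 (arbitrage exists)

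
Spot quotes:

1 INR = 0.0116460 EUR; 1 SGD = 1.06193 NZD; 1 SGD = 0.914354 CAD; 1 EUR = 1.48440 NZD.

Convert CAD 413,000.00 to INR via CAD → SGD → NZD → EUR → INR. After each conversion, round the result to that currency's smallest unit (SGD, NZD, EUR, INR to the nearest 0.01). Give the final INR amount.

INR 27,746,220.16

CAD 413,000.00 ÷ 0.914354 = SGD 451,685.01
SGD 451,685.01 × 1.06193 = NZD 479,657.86
NZD 479,657.86 ÷ 1.48440 = EUR 323,132.48
EUR 323,132.48 ÷ 0.0116460 = INR 27,746,220.16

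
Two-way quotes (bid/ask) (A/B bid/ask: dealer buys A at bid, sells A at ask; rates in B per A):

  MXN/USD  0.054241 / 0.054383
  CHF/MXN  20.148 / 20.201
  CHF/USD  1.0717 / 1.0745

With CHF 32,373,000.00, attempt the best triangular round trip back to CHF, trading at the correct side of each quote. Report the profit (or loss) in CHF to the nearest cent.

Best loop CHF → MXN → USD → CHF:
CHF 32,373,000.00 × 20.148 (sell CHF at bid) = MXN 652,251,204.00
MXN 652,251,204.00 × 0.054241 (sell MXN at bid) = USD 35,378,757.56
USD 35,378,757.56 ÷ 1.0745 (buy CHF at ask) = CHF 32,925,786.46

Net profit: CHF 552,786.46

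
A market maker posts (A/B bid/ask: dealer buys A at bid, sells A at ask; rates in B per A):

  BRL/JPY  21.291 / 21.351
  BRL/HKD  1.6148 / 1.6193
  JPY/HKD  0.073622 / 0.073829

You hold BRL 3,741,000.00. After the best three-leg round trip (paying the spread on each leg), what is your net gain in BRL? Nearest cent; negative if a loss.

Net profit: BRL 91,315.38

Best loop BRL → HKD → JPY → BRL:
BRL 3,741,000.00 × 1.6148 (sell BRL at bid) = HKD 6,040,966.80
HKD 6,040,966.80 ÷ 0.073829 (buy JPY at ask) = JPY 81,823,766
JPY 81,823,766 ÷ 21.351 (buy BRL at ask) = BRL 3,832,315.38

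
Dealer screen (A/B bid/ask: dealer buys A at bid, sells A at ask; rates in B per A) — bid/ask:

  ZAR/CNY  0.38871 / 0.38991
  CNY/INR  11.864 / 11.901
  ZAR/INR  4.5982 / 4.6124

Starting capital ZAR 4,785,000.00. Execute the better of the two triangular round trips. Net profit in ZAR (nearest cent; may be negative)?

Best loop ZAR → CNY → INR → ZAR:
ZAR 4,785,000.00 × 0.38871 (sell ZAR at bid) = CNY 1,859,977.35
CNY 1,859,977.35 × 11.864 (sell CNY at bid) = INR 22,066,771.28
INR 22,066,771.28 ÷ 4.6124 (buy ZAR at ask) = ZAR 4,784,227.58

Net result: ZAR -772.42 (no profitable arbitrage after spreads)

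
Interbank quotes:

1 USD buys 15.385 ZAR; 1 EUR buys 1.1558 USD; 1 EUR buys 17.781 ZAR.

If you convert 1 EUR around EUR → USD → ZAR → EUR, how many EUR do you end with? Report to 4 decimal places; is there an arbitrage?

Around EUR → USD → ZAR → EUR: 1 × 1.1558 × 15.385 ÷ 17.781 = 1.000055
Product ≈ 1 (deviation 0.006%, within rounding noise).

1.0001 (no arbitrage)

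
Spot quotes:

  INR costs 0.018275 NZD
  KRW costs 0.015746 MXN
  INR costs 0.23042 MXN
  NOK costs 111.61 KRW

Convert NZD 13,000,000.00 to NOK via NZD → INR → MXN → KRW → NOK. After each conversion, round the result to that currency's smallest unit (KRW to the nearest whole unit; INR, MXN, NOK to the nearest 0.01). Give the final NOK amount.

NZD 13,000,000.00 ÷ 0.018275 = INR 711,354,309.17
INR 711,354,309.17 × 0.23042 = MXN 163,910,259.92
MXN 163,910,259.92 ÷ 0.015746 = KRW 10,409,644,349
KRW 10,409,644,349 ÷ 111.61 = NOK 93,268,025.71

NOK 93,268,025.71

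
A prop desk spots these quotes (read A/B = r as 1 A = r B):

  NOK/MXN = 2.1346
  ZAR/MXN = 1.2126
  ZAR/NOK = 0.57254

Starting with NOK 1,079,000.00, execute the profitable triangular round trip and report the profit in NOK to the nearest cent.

Profit: NOK 8,492.37

Profitable loop is NOK → MXN → ZAR → NOK:
NOK 1,079,000.00 × 2.1346 = MXN 2,303,233.40
MXN 2,303,233.40 ÷ 1.2126 = ZAR 1,899,417.29
ZAR 1,899,417.29 × 0.57254 = NOK 1,087,492.37
Profit = NOK 1,087,492.37 − NOK 1,079,000.00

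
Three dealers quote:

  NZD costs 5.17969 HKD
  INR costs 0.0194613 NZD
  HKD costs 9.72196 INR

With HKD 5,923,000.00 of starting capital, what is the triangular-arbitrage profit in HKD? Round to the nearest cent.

Profitable loop is HKD → NZD → INR → HKD:
HKD 5,923,000.00 ÷ 5.17969 = NZD 1,143,504.73
NZD 1,143,504.73 ÷ 0.0194613 = INR 58,757,879.85
INR 58,757,879.85 ÷ 9.72196 = HKD 6,043,830.65
Profit = HKD 6,043,830.65 − HKD 5,923,000.00

Profit: HKD 120,830.65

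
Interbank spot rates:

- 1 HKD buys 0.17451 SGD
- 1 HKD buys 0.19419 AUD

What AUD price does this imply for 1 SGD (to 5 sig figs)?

SGD/AUD = 1.1128

1 SGD ÷ 0.17451 = 5.73033 HKD
5.73033 HKD × 0.19419 = 1.11277 AUD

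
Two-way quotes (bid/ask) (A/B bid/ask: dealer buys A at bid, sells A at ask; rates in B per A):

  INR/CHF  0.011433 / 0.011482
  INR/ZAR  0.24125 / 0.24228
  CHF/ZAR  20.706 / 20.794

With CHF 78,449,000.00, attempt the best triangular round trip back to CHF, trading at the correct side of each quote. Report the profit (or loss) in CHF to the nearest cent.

Net profit: CHF 819,228.35

Best loop CHF → INR → ZAR → CHF:
CHF 78,449,000.00 ÷ 0.011482 (buy INR at ask) = INR 6,832,346,281.14
INR 6,832,346,281.14 × 0.24125 (sell INR at bid) = ZAR 1,648,303,540.32
ZAR 1,648,303,540.32 ÷ 20.794 (buy CHF at ask) = CHF 79,268,228.35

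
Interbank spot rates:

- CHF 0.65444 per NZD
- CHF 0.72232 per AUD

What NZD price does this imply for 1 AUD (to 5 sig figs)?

1 AUD × 0.72232 = 0.72232 CHF
0.72232 CHF ÷ 0.65444 = 1.10372 NZD

AUD/NZD = 1.1037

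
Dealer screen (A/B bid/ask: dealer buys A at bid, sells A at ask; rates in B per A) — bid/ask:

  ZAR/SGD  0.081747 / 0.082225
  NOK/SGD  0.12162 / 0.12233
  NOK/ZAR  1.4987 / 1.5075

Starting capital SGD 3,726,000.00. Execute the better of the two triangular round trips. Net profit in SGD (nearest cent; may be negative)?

Net profit: SGD 5,611.35

Best loop SGD → NOK → ZAR → SGD:
SGD 3,726,000.00 ÷ 0.12233 (buy NOK at ask) = NOK 30,458,595.60
NOK 30,458,595.60 × 1.4987 (sell NOK at bid) = ZAR 45,648,297.23
ZAR 45,648,297.23 × 0.081747 (sell ZAR at bid) = SGD 3,731,611.35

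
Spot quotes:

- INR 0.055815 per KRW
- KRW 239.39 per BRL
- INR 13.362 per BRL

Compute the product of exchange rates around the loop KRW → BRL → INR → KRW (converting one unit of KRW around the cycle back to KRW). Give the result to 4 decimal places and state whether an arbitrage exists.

1.0000 (no arbitrage)

Around KRW → BRL → INR → KRW: 1 ÷ 239.39 × 13.362 ÷ 0.055815 = 1.000033
Product ≈ 1 (deviation 0.003%, within rounding noise).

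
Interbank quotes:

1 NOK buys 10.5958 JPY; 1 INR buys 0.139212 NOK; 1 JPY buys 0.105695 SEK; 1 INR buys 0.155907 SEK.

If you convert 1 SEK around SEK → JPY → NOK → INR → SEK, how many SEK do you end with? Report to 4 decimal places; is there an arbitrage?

1.0000 (no arbitrage)

Around SEK → JPY → NOK → INR → SEK: 1 ÷ 0.105695 ÷ 10.5958 ÷ 0.139212 × 0.155907 = 1.000002
Product ≈ 1 (deviation 0.000%, within rounding noise).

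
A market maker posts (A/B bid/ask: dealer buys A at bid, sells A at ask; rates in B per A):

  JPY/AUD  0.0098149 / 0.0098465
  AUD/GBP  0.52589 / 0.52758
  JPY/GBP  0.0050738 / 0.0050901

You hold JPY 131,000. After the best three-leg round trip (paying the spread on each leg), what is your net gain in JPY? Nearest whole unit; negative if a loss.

Net profit: JPY 1,839

Best loop JPY → AUD → GBP → JPY:
JPY 131,000 × 0.0098149 (sell JPY at bid) = AUD 1,285.75
AUD 1,285.75 × 0.52589 (sell AUD at bid) = GBP 676.16
GBP 676.16 ÷ 0.0050901 (buy JPY at ask) = JPY 132,839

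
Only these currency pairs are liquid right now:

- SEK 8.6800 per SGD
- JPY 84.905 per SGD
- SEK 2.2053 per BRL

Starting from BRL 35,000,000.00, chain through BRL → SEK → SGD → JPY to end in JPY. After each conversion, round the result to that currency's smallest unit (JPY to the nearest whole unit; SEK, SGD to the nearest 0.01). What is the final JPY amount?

BRL 35,000,000.00 × 2.2053 = SEK 77,185,500.00
SEK 77,185,500.00 ÷ 8.6800 = SGD 8,892,338.71
SGD 8,892,338.71 × 84.905 = JPY 755,004,018

JPY 755,004,018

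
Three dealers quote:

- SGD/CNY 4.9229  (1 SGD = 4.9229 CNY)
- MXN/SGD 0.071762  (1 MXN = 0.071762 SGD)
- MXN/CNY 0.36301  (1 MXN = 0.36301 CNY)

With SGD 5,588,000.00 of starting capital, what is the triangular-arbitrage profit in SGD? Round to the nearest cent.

Profitable loop is SGD → MXN → CNY → SGD:
SGD 5,588,000.00 ÷ 0.071762 = MXN 77,868,509.80
MXN 77,868,509.80 × 0.36301 = CNY 28,267,047.74
CNY 28,267,047.74 ÷ 4.9229 = SGD 5,741,950.42
Profit = SGD 5,741,950.42 − SGD 5,588,000.00

Profit: SGD 153,950.42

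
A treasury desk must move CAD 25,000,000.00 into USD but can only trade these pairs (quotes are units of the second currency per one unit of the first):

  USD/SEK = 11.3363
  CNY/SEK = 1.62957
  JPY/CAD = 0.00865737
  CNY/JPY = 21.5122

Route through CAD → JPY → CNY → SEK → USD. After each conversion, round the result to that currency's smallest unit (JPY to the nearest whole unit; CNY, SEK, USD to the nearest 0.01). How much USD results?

USD 19,296,160.08

CAD 25,000,000.00 ÷ 0.00865737 = JPY 2,887,713,012
JPY 2,887,713,012 ÷ 21.5122 = CNY 134,236,061.96
CNY 134,236,061.96 × 1.62957 = SEK 218,747,059.49
SEK 218,747,059.49 ÷ 11.3363 = USD 19,296,160.08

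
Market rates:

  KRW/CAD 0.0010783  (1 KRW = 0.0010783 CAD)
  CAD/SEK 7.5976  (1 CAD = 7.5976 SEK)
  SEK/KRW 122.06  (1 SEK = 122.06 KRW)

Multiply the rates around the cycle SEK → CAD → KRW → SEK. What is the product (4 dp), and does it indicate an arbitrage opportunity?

1.0000 (no arbitrage)

Around SEK → CAD → KRW → SEK: 1 ÷ 7.5976 ÷ 0.0010783 ÷ 122.06 = 1.000024
Product ≈ 1 (deviation 0.002%, within rounding noise).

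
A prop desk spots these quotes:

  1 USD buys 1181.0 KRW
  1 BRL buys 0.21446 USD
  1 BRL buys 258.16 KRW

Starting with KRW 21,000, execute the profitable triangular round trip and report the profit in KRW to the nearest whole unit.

Profit: KRW 405

Profitable loop is KRW → USD → BRL → KRW:
KRW 21,000 ÷ 1181.0 = USD 17.78
USD 17.78 ÷ 0.21446 = BRL 82.91
BRL 82.91 × 258.16 = KRW 21,405
Profit = KRW 21,405 − KRW 21,000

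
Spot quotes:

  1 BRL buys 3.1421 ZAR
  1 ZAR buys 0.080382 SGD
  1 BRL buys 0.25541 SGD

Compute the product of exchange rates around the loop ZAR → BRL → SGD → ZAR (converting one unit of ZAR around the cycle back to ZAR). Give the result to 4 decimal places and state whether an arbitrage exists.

1.0113 (arbitrage exists)

Around ZAR → BRL → SGD → ZAR: 1 ÷ 3.1421 × 0.25541 ÷ 0.080382 = 1.011251
Product > 1; profitable direction is ZAR → BRL → SGD → ZAR.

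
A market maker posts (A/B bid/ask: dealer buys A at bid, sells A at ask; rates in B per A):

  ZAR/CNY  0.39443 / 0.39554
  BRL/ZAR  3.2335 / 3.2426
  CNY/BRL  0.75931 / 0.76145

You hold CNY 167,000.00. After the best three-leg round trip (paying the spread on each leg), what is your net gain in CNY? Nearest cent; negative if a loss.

Net profit: CNY 3,998.10

Best loop CNY → ZAR → BRL → CNY:
CNY 167,000.00 ÷ 0.39554 (buy ZAR at ask) = ZAR 422,207.61
ZAR 422,207.61 ÷ 3.2426 (buy BRL at ask) = BRL 130,206.51
BRL 130,206.51 ÷ 0.76145 (buy CNY at ask) = CNY 170,998.10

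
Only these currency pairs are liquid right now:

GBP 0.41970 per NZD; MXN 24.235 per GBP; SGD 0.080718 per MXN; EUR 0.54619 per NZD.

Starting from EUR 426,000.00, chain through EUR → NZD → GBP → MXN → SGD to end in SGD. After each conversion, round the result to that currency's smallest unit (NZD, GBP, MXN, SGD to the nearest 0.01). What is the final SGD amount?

EUR 426,000.00 ÷ 0.54619 = NZD 779,948.37
NZD 779,948.37 × 0.41970 = GBP 327,344.33
GBP 327,344.33 × 24.235 = MXN 7,933,189.84
MXN 7,933,189.84 × 0.080718 = SGD 640,351.22

SGD 640,351.22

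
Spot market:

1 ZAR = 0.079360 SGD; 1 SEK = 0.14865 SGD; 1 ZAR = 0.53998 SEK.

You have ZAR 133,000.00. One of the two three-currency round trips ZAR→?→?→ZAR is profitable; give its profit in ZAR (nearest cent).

Profit: ZAR 1,521.77

Profitable loop is ZAR → SEK → SGD → ZAR:
ZAR 133,000.00 × 0.53998 = SEK 71,817.34
SEK 71,817.34 × 0.14865 = SGD 10,675.65
SGD 10,675.65 ÷ 0.079360 = ZAR 134,521.77
Profit = ZAR 134,521.77 − ZAR 133,000.00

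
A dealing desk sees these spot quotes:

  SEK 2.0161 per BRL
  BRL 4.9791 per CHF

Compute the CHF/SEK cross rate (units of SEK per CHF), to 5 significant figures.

1 CHF × 4.9791 = 4.9791 BRL
4.9791 BRL × 2.0161 = 10.0384 SEK

CHF/SEK = 10.038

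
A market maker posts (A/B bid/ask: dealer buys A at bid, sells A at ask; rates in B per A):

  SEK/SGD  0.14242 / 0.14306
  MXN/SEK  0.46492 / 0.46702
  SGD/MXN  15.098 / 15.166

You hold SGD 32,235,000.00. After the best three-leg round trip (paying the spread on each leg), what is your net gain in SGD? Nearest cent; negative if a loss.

Net result: SGD -9,749.19 (no profitable arbitrage after spreads)

Best loop SGD → MXN → SEK → SGD:
SGD 32,235,000.00 × 15.098 (sell SGD at bid) = MXN 486,684,030.00
MXN 486,684,030.00 × 0.46492 (sell MXN at bid) = SEK 226,269,139.23
SEK 226,269,139.23 × 0.14242 (sell SEK at bid) = SGD 32,225,250.81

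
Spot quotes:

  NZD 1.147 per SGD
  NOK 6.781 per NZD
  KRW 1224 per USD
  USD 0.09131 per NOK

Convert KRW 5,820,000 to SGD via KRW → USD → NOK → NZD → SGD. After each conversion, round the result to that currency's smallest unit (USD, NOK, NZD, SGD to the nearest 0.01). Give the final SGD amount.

SGD 6,695.24

KRW 5,820,000 ÷ 1224 = USD 4,754.90
USD 4,754.90 ÷ 0.09131 = NOK 52,074.25
NOK 52,074.25 ÷ 6.781 = NZD 7,679.44
NZD 7,679.44 ÷ 1.147 = SGD 6,695.24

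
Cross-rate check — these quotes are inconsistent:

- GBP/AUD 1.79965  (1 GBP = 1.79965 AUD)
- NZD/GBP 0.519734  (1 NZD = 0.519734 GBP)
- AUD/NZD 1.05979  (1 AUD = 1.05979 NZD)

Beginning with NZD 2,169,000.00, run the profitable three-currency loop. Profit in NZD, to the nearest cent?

Profit: NZD 19,117.08

Profitable loop is NZD → AUD → GBP → NZD:
NZD 2,169,000.00 ÷ 1.05979 = AUD 2,046,631.88
AUD 2,046,631.88 ÷ 1.79965 = GBP 1,137,238.84
GBP 1,137,238.84 ÷ 0.519734 = NZD 2,188,117.08
Profit = NZD 2,188,117.08 − NZD 2,169,000.00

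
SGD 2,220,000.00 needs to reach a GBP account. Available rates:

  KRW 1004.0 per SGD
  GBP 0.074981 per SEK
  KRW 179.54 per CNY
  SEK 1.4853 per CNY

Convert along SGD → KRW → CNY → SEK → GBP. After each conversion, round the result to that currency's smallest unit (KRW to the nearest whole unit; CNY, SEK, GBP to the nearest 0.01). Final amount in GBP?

GBP 1,382,581.93

SGD 2,220,000.00 × 1004.0 = KRW 2,228,880,000
KRW 2,228,880,000 ÷ 179.54 = CNY 12,414,392.34
CNY 12,414,392.34 × 1.4853 = SEK 18,439,096.94
SEK 18,439,096.94 × 0.074981 = GBP 1,382,581.93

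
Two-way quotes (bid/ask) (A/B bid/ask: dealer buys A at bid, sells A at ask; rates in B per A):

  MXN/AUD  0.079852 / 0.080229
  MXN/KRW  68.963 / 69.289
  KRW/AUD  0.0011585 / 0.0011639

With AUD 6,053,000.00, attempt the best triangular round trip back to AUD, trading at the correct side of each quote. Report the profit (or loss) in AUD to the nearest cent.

Best loop AUD → MXN → KRW → AUD:
AUD 6,053,000.00 ÷ 0.080229 (buy MXN at ask) = MXN 75,446,534.30
MXN 75,446,534.30 × 68.963 (sell MXN at bid) = KRW 5,203,019,345
KRW 5,203,019,345 × 0.0011585 (sell KRW at bid) = AUD 6,027,697.91

Net result: AUD -25,302.09 (no profitable arbitrage after spreads)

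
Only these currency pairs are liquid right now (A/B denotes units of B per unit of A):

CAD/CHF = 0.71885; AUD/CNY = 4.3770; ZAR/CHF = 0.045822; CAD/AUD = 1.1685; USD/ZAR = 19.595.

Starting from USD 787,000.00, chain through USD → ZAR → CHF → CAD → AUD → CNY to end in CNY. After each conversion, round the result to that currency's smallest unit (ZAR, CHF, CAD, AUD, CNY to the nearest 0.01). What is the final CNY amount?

USD 787,000.00 × 19.595 = ZAR 15,421,265.00
ZAR 15,421,265.00 × 0.045822 = CHF 706,633.20
CHF 706,633.20 ÷ 0.71885 = CAD 983,005.08
CAD 983,005.08 × 1.1685 = AUD 1,148,641.44
AUD 1,148,641.44 × 4.3770 = CNY 5,027,603.58

CNY 5,027,603.58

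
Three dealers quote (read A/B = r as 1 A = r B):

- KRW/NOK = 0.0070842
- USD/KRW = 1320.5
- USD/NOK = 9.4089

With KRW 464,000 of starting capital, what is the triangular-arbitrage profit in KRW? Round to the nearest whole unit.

Profit: KRW 2,689

Profitable loop is KRW → USD → NOK → KRW:
KRW 464,000 ÷ 1320.5 = USD 351.38
USD 351.38 × 9.4089 = NOK 3,306.12
NOK 3,306.12 ÷ 0.0070842 = KRW 466,689
Profit = KRW 466,689 − KRW 464,000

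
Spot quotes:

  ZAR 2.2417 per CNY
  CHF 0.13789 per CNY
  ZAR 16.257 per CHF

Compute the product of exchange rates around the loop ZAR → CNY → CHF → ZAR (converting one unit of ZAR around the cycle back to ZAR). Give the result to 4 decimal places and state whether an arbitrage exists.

1.0000 (no arbitrage)

Around ZAR → CNY → CHF → ZAR: 1 ÷ 2.2417 × 0.13789 × 16.257 = 0.999990
Product ≈ 1 (deviation 0.001%, within rounding noise).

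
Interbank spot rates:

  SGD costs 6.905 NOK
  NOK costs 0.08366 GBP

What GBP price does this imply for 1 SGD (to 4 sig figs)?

1 SGD × 6.905 = 6.905 NOK
6.905 NOK × 0.08366 = 0.577672 GBP

SGD/GBP = 0.5777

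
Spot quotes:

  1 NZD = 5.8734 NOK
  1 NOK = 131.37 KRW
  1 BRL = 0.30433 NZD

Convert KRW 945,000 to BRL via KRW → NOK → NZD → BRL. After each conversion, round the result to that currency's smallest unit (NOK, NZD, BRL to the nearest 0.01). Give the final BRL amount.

BRL 4,024.41

KRW 945,000 ÷ 131.37 = NOK 7,193.42
NOK 7,193.42 ÷ 5.8734 = NZD 1,224.75
NZD 1,224.75 ÷ 0.30433 = BRL 4,024.41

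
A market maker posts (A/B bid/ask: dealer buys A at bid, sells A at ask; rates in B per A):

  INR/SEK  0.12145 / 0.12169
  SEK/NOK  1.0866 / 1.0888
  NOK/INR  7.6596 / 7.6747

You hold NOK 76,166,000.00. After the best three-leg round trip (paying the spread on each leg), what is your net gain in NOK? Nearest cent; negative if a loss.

Net profit: NOK 824,024.66

Best loop NOK → INR → SEK → NOK:
NOK 76,166,000.00 × 7.6596 (sell NOK at bid) = INR 583,401,093.60
INR 583,401,093.60 × 0.12145 (sell INR at bid) = SEK 70,854,062.82
SEK 70,854,062.82 × 1.0866 (sell SEK at bid) = NOK 76,990,024.66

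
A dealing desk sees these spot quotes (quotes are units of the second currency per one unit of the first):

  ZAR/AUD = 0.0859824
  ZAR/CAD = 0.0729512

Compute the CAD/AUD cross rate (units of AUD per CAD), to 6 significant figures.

1 CAD ÷ 0.0729512 = 13.7078 ZAR
13.7078 ZAR × 0.0859824 = 1.17863 AUD

CAD/AUD = 1.17863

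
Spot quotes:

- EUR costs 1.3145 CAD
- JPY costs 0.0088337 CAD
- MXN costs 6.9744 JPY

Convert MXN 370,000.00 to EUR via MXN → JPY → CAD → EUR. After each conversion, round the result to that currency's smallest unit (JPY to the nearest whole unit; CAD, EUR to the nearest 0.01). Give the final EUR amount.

MXN 370,000.00 × 6.9744 = JPY 2,580,528
JPY 2,580,528 × 0.0088337 = CAD 22,795.61
CAD 22,795.61 ÷ 1.3145 = EUR 17,341.66

EUR 17,341.66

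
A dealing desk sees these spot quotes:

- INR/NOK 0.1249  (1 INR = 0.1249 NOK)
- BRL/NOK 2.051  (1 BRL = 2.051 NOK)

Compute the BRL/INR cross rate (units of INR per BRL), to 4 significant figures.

BRL/INR = 16.42

1 BRL × 2.051 = 2.051 NOK
2.051 NOK ÷ 0.1249 = 16.4211 INR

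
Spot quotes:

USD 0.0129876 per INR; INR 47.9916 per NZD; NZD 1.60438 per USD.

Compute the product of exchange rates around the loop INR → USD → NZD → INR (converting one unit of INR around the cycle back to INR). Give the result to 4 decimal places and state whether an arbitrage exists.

1.0000 (no arbitrage)

Around INR → USD → NZD → INR: 1 × 0.0129876 × 1.60438 × 47.9916 = 1.000003
Product ≈ 1 (deviation 0.000%, within rounding noise).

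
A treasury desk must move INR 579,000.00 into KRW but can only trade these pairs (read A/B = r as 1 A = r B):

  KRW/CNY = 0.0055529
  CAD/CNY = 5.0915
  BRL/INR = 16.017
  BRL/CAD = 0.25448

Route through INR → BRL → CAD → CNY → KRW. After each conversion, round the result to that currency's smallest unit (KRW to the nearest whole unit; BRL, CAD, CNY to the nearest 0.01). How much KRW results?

INR 579,000.00 ÷ 16.017 = BRL 36,149.09
BRL 36,149.09 × 0.25448 = CAD 9,199.22
CAD 9,199.22 × 5.0915 = CNY 46,837.83
CNY 46,837.83 ÷ 0.0055529 = KRW 8,434,841

KRW 8,434,841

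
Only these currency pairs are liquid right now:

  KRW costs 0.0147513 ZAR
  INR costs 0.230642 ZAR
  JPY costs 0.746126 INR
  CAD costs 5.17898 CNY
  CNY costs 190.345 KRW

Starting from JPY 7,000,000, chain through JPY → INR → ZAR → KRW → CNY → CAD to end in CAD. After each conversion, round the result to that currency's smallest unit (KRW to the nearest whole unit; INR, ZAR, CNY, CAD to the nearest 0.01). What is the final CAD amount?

JPY 7,000,000 × 0.746126 = INR 5,222,882.00
INR 5,222,882.00 × 0.230642 = ZAR 1,204,615.95
ZAR 1,204,615.95 ÷ 0.0147513 = KRW 81,661,681
KRW 81,661,681 ÷ 190.345 = CNY 429,019.31
CNY 429,019.31 ÷ 5.17898 = CAD 82,838.57

CAD 82,838.57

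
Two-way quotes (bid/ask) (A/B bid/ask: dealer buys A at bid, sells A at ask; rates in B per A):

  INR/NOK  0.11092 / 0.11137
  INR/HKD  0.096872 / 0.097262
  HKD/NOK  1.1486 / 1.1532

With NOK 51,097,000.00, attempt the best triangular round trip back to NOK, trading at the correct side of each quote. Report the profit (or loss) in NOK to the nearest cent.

Best loop NOK → INR → HKD → NOK:
NOK 51,097,000.00 ÷ 0.11137 (buy INR at ask) = INR 458,803,986.71
INR 458,803,986.71 × 0.096872 (sell INR at bid) = HKD 44,445,259.80
HKD 44,445,259.80 × 1.1486 (sell HKD at bid) = NOK 51,049,825.41

Net result: NOK -47,174.59 (no profitable arbitrage after spreads)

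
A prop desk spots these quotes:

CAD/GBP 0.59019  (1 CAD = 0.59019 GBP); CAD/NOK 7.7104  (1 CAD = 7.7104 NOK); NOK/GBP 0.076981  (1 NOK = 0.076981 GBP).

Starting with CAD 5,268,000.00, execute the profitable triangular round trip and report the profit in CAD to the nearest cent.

Profitable loop is CAD → NOK → GBP → CAD:
CAD 5,268,000.00 × 7.7104 = NOK 40,618,387.20
NOK 40,618,387.20 × 0.076981 = GBP 3,126,844.07
GBP 3,126,844.07 ÷ 0.59019 = CAD 5,298,029.56
Profit = CAD 5,298,029.56 − CAD 5,268,000.00

Profit: CAD 30,029.56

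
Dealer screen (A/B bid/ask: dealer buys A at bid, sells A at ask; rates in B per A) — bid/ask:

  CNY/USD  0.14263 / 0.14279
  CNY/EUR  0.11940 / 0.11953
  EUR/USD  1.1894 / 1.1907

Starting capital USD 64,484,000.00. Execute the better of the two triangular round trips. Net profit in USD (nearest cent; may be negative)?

Net profit: USD 138,473.69

Best loop USD → EUR → CNY → USD:
USD 64,484,000.00 ÷ 1.1907 (buy EUR at ask) = EUR 54,156,378.60
EUR 54,156,378.60 ÷ 0.11953 (buy CNY at ask) = CNY 453,077,709.37
CNY 453,077,709.37 × 0.14263 (sell CNY at bid) = USD 64,622,473.69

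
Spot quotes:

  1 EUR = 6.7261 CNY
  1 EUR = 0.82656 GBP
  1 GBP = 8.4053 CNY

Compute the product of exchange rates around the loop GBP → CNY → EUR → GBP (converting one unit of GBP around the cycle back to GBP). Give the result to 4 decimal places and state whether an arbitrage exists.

1.0329 (arbitrage exists)

Around GBP → CNY → EUR → GBP: 1 × 8.4053 ÷ 6.7261 × 0.82656 = 1.032914
Product > 1; profitable direction is GBP → CNY → EUR → GBP.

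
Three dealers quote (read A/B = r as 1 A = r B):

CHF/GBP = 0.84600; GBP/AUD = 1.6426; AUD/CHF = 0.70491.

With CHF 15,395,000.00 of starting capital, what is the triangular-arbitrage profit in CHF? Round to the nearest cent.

Profit: CHF 321,065.86

Profitable loop is CHF → AUD → GBP → CHF:
CHF 15,395,000.00 ÷ 0.70491 = AUD 21,839,667.48
AUD 21,839,667.48 ÷ 1.6426 = GBP 13,295,791.72
GBP 13,295,791.72 ÷ 0.84600 = CHF 15,716,065.86
Profit = CHF 15,716,065.86 − CHF 15,395,000.00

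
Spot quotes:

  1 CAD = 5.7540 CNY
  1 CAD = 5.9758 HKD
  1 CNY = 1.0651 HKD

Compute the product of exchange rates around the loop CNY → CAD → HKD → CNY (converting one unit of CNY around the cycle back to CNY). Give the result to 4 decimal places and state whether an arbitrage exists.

Around CNY → CAD → HKD → CNY: 1 ÷ 5.7540 × 5.9758 ÷ 1.0651 = 0.975070
Product < 1; profitable direction is CNY → HKD → CAD → CNY.

0.9751 (arbitrage exists)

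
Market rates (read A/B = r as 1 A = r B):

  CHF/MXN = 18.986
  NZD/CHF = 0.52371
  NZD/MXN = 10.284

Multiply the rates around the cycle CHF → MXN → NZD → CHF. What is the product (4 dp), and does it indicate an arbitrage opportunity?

0.9669 (arbitrage exists)

Around CHF → MXN → NZD → CHF: 1 × 18.986 ÷ 10.284 × 0.52371 = 0.966857
Product < 1; profitable direction is CHF → NZD → MXN → CHF.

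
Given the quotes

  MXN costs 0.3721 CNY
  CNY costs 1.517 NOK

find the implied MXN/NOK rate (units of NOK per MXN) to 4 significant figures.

1 MXN × 0.3721 = 0.3721 CNY
0.3721 CNY × 1.517 = 0.564476 NOK

MXN/NOK = 0.5645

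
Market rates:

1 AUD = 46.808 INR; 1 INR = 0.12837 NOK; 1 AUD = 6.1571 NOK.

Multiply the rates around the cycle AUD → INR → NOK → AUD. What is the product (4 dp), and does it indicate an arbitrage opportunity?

Around AUD → INR → NOK → AUD: 1 × 46.808 × 0.12837 ÷ 6.1571 = 0.975905
Product < 1; profitable direction is AUD → NOK → INR → AUD.

0.9759 (arbitrage exists)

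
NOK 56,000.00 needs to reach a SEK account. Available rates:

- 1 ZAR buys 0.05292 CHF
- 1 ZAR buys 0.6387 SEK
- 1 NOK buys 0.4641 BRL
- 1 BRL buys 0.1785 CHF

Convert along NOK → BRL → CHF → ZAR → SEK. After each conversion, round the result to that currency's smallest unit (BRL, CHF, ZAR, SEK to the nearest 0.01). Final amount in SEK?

SEK 55,990.53

NOK 56,000.00 × 0.4641 = BRL 25,989.60
BRL 25,989.60 × 0.1785 = CHF 4,639.14
CHF 4,639.14 ÷ 0.05292 = ZAR 87,663.27
ZAR 87,663.27 × 0.6387 = SEK 55,990.53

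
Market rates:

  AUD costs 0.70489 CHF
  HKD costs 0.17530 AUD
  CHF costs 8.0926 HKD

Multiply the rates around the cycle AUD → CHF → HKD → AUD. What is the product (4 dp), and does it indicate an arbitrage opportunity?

Around AUD → CHF → HKD → AUD: 1 × 0.70489 × 8.0926 × 0.17530 = 0.999980
Product ≈ 1 (deviation 0.002%, within rounding noise).

1.0000 (no arbitrage)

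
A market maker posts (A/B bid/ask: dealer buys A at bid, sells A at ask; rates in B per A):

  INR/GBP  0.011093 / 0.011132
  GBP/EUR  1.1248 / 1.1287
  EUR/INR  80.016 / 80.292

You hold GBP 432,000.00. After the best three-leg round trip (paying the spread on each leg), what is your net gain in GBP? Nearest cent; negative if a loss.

Net result: GBP -694.59 (no profitable arbitrage after spreads)

Best loop GBP → EUR → INR → GBP:
GBP 432,000.00 × 1.1248 (sell GBP at bid) = EUR 485,913.60
EUR 485,913.60 × 80.016 (sell EUR at bid) = INR 38,880,862.62
INR 38,880,862.62 × 0.011093 (sell INR at bid) = GBP 431,305.41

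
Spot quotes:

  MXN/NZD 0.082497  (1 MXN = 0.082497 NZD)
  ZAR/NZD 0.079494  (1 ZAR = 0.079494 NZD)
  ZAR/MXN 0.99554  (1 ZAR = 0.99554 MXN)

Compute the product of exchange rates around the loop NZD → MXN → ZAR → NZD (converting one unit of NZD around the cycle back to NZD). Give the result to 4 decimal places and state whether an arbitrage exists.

0.9679 (arbitrage exists)

Around NZD → MXN → ZAR → NZD: 1 ÷ 0.082497 ÷ 0.99554 × 0.079494 = 0.967916
Product < 1; profitable direction is NZD → ZAR → MXN → NZD.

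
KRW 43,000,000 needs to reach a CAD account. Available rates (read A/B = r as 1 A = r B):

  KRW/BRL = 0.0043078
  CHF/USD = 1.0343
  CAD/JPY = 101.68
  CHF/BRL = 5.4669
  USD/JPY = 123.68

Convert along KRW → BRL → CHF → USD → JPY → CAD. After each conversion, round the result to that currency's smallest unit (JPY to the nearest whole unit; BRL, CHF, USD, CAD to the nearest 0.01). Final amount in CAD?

CAD 42,627.84

KRW 43,000,000 × 0.0043078 = BRL 185,235.40
BRL 185,235.40 ÷ 5.4669 = CHF 33,883.08
CHF 33,883.08 × 1.0343 = USD 35,045.27
USD 35,045.27 × 123.68 = JPY 4,334,399
JPY 4,334,399 ÷ 101.68 = CAD 42,627.84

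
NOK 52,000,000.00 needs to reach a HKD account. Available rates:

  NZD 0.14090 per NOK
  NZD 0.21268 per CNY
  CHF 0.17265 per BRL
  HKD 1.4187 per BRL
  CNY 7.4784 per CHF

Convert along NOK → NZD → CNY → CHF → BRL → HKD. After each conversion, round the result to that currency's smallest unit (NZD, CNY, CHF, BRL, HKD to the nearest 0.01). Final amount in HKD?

NOK 52,000,000.00 × 0.14090 = NZD 7,326,800.00
NZD 7,326,800.00 ÷ 0.21268 = CNY 34,449,877.75
CNY 34,449,877.75 ÷ 7.4784 = CHF 4,606,584.00
CHF 4,606,584.00 ÷ 0.17265 = BRL 26,681,633.36
BRL 26,681,633.36 × 1.4187 = HKD 37,853,233.25

HKD 37,853,233.25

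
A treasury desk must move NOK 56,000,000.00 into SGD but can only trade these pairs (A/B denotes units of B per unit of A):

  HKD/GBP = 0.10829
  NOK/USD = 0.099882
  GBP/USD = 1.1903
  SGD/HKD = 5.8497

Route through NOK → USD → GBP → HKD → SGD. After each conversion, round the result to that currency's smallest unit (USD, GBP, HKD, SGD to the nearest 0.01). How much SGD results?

SGD 7,418,171.60

NOK 56,000,000.00 × 0.099882 = USD 5,593,392.00
USD 5,593,392.00 ÷ 1.1903 = GBP 4,699,144.75
GBP 4,699,144.75 ÷ 0.10829 = HKD 43,394,078.40
HKD 43,394,078.40 ÷ 5.8497 = SGD 7,418,171.60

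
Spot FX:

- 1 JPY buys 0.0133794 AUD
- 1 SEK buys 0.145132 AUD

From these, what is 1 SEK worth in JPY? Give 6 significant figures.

1 SEK × 0.145132 = 0.145132 AUD
0.145132 AUD ÷ 0.0133794 = 10.8474 JPY

SEK/JPY = 10.8474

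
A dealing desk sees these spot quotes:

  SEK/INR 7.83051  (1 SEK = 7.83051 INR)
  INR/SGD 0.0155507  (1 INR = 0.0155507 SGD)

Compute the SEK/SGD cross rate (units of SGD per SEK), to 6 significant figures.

SEK/SGD = 0.121770

1 SEK × 7.83051 = 7.83051 INR
7.83051 INR × 0.0155507 = 0.12177 SGD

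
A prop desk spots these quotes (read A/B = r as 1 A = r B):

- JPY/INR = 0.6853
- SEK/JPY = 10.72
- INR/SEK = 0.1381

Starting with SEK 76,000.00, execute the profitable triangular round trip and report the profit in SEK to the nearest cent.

Profit: SEK 1,105.04

Profitable loop is SEK → JPY → INR → SEK:
SEK 76,000.00 × 10.72 = JPY 814,720
JPY 814,720 × 0.6853 = INR 558,327.62
INR 558,327.62 × 0.1381 = SEK 77,105.04
Profit = SEK 77,105.04 − SEK 76,000.00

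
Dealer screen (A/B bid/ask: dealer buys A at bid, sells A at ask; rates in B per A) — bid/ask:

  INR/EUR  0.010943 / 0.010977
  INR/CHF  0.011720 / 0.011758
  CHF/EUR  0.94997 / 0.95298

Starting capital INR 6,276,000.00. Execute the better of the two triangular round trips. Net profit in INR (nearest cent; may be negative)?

Net profit: INR 89,562.30

Best loop INR → CHF → EUR → INR:
INR 6,276,000.00 × 0.011720 (sell INR at bid) = CHF 73,554.72
CHF 73,554.72 × 0.94997 (sell CHF at bid) = EUR 69,874.78
EUR 69,874.78 ÷ 0.010977 (buy INR at ask) = INR 6,365,562.30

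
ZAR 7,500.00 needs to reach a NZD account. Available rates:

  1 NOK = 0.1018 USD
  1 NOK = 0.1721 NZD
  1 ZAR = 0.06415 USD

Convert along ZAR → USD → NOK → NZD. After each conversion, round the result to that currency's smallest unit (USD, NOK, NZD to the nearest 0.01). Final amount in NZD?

NZD 813.37

ZAR 7,500.00 × 0.06415 = USD 481.12
USD 481.12 ÷ 0.1018 = NOK 4,726.13
NOK 4,726.13 × 0.1721 = NZD 813.37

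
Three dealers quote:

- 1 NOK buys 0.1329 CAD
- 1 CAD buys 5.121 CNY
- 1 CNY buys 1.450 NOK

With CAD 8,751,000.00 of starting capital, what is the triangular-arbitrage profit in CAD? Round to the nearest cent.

Profitable loop is CAD → NOK → CNY → CAD:
CAD 8,751,000.00 ÷ 0.1329 = NOK 65,846,501.13
NOK 65,846,501.13 ÷ 1.450 = CNY 45,411,380.09
CNY 45,411,380.09 ÷ 5.121 = CAD 8,867,678.21
Profit = CAD 8,867,678.21 − CAD 8,751,000.00

Profit: CAD 116,678.21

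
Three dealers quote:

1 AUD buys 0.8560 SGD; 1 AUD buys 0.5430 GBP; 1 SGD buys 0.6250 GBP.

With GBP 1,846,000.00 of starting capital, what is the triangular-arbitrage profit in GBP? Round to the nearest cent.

Profit: GBP 27,603.74

Profitable loop is GBP → SGD → AUD → GBP:
GBP 1,846,000.00 ÷ 0.6250 = SGD 2,953,600.00
SGD 2,953,600.00 ÷ 0.8560 = AUD 3,450,467.29
AUD 3,450,467.29 × 0.5430 = GBP 1,873,603.74
Profit = GBP 1,873,603.74 − GBP 1,846,000.00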